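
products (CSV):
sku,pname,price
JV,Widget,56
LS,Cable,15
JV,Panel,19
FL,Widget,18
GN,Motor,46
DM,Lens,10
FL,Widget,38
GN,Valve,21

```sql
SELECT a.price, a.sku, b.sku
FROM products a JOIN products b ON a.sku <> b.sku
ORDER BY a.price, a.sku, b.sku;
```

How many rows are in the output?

50

INNER JOIN keeps only pairs where the ON condition holds.
Matching on a.sku <> b.sku.
Matched pairs: 50.
Total: 50 rows.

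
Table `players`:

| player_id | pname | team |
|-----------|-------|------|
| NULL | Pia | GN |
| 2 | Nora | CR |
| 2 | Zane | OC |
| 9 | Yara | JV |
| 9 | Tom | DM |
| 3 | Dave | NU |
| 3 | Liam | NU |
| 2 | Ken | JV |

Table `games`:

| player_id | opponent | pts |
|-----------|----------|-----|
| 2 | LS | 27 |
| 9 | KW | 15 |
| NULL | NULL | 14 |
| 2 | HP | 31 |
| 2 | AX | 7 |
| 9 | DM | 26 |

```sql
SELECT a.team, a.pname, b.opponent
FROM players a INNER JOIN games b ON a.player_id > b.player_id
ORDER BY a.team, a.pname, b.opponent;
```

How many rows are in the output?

12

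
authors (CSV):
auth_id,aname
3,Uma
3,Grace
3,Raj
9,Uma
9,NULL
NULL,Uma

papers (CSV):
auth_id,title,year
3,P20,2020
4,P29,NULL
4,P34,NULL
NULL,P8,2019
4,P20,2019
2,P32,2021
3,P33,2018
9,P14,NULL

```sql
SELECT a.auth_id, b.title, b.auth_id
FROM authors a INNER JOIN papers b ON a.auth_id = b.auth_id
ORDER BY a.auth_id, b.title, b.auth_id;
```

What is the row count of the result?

INNER JOIN keeps only pairs where the ON condition holds.
Matching on a.auth_id = b.auth_id. A NULL in a compared column never satisfies the condition.
- auth_id=3: 2 matching b row(s), so 2 row(s) emitted.
- auth_id=3: 2 matching b row(s), so 2 row(s) emitted.
- auth_id=3: 2 matching b row(s), so 2 row(s) emitted.
- auth_id=9: 1 matching b row(s), so 1 row(s) emitted.
- auth_id=9: 1 matching b row(s), so 1 row(s) emitted.
- auth_id=NULL: no matching b row, dropped.
Total: 8 rows.

8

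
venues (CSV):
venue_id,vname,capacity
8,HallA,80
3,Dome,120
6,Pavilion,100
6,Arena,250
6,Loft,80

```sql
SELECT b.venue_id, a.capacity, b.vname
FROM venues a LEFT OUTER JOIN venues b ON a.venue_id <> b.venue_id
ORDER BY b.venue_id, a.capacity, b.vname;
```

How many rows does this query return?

LEFT JOIN keeps every row from `venues a`; unmatched rows get NULL for `venues b`'s columns.
Matching on a.venue_id <> b.venue_id.
- a[0] venue_id=8 → 4 match(es) in b → 4 row(s).
- a[1] venue_id=3 → 4 match(es) in b → 4 row(s).
- a[2] venue_id=6 → 2 match(es) in b → 2 row(s).
- a[3] venue_id=6 → 2 match(es) in b → 2 row(s).
- a[4] venue_id=6 → 2 match(es) in b → 2 row(s).
Total: 14 rows.

14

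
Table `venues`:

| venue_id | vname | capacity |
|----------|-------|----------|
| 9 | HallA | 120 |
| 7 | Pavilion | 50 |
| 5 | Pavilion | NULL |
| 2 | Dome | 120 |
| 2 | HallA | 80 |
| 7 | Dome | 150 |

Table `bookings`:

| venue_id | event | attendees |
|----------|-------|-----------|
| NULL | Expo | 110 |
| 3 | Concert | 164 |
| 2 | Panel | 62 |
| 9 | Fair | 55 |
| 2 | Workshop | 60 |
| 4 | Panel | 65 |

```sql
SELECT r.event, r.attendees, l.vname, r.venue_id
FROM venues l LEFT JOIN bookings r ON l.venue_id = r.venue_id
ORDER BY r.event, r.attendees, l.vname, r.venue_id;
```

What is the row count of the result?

8

LEFT JOIN keeps every row from `venues`; unmatched rows get NULL for `bookings`'s columns.
Matching on l.venue_id = r.venue_id. A NULL in a compared column never satisfies the condition.
- l (venue_id=9) pairs with 1 row(s) of r.
- l (venue_id=7) has no partner → padded with NULL.
- l (venue_id=5) has no partner → padded with NULL.
- l (venue_id=2) pairs with 2 row(s) of r.
- l (venue_id=2) pairs with 2 row(s) of r.
- l (venue_id=7) has no partner → padded with NULL.
Total: 5 matched + 3 padded = 8 rows.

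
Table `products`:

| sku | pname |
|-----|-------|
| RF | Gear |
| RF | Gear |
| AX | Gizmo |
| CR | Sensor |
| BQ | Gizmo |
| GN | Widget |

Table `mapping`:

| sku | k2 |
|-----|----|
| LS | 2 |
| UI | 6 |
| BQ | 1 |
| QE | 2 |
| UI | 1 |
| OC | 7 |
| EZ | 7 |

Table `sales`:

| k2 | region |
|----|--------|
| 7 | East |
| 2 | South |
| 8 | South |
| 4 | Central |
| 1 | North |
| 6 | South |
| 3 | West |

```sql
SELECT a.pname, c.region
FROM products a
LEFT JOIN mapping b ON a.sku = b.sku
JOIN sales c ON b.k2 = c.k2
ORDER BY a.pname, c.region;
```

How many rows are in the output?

1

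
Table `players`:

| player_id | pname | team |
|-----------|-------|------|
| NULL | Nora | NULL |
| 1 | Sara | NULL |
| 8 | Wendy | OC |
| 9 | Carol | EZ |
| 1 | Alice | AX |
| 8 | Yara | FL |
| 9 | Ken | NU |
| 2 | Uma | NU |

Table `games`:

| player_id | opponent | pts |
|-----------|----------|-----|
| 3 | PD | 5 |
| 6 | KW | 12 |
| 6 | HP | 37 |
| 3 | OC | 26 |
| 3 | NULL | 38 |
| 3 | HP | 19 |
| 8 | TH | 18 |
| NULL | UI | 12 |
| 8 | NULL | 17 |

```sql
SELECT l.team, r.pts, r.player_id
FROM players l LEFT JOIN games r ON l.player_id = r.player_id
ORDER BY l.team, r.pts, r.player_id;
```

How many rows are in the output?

10

LEFT JOIN keeps every row from `players`; unmatched rows get NULL for `games`'s columns.
Matching on l.player_id = r.player_id. A NULL in a compared column never satisfies the condition.
- player_id=NULL: no r row matches, row kept with r columns NULL.
- player_id=1: no r row matches, row kept with r columns NULL.
- player_id=8: 2 matching r row(s), so 2 row(s) emitted.
- player_id=9: no r row matches, row kept with r columns NULL.
- player_id=1: no r row matches, row kept with r columns NULL.
- player_id=8: 2 matching r row(s), so 2 row(s) emitted.
- player_id=9: no r row matches, row kept with r columns NULL.
- player_id=2: no r row matches, row kept with r columns NULL.
Total: 4 matched + 6 padded = 10 rows.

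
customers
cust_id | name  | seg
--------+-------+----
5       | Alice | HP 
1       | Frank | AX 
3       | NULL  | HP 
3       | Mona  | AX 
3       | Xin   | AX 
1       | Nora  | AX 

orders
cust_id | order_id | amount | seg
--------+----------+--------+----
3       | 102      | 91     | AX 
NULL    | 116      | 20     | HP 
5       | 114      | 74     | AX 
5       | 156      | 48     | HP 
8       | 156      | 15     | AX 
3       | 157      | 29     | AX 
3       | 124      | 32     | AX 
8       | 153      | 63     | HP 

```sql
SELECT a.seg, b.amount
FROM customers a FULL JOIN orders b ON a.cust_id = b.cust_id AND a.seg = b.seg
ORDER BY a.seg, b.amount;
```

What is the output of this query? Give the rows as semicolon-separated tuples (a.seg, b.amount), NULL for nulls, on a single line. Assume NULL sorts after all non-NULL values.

(AX, 29); (AX, 29); (AX, 32); (AX, 32); (AX, 91); (AX, 91); (AX, NULL); (AX, NULL); (HP, 48); (HP, NULL); (NULL, 15); (NULL, 20); (NULL, 63); (NULL, 74)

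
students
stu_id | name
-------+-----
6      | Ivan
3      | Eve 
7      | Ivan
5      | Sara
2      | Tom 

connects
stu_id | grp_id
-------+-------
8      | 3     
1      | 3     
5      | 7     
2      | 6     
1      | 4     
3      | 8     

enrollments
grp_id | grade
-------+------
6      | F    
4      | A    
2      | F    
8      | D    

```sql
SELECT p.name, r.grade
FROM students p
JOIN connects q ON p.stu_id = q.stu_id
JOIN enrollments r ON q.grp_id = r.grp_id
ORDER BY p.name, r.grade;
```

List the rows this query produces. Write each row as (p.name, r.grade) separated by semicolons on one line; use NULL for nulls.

Joins associate left-to-right: students INNER JOIN connects on stu_id gives 3 intermediate row(s).
Then INNER JOIN `enrollments r` on grp_id: keep only rows whose q.grp_id appears in r.

(Eve, D); (Tom, F)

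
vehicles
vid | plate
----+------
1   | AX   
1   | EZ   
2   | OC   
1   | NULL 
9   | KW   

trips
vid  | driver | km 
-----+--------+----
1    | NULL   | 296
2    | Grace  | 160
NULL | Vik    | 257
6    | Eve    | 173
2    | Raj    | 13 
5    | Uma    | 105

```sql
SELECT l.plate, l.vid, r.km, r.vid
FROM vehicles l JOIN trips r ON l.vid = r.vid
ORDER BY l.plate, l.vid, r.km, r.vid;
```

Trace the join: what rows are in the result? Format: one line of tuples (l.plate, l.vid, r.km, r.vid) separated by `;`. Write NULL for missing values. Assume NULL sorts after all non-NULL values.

INNER JOIN keeps only pairs where the ON condition holds.
Matching on l.vid = r.vid. A NULL in a compared column never satisfies the condition.
- vid=1: 1 matching r row(s), so 1 row(s) emitted.
- vid=1: 1 matching r row(s), so 1 row(s) emitted.
- vid=2: 2 matching r row(s), so 2 row(s) emitted.
- vid=1: 1 matching r row(s), so 1 row(s) emitted.
- vid=9: no matching r row, dropped.
After projecting and ordering:
l.plate | l.vid | r.km | r.vid
AX | 1 | 296 | 1
EZ | 1 | 296 | 1
OC | 2 | 13 | 2
OC | 2 | 160 | 2
NULL | 1 | 296 | 1

(AX, 1, 296, 1); (EZ, 1, 296, 1); (OC, 2, 13, 2); (OC, 2, 160, 2); (NULL, 1, 296, 1)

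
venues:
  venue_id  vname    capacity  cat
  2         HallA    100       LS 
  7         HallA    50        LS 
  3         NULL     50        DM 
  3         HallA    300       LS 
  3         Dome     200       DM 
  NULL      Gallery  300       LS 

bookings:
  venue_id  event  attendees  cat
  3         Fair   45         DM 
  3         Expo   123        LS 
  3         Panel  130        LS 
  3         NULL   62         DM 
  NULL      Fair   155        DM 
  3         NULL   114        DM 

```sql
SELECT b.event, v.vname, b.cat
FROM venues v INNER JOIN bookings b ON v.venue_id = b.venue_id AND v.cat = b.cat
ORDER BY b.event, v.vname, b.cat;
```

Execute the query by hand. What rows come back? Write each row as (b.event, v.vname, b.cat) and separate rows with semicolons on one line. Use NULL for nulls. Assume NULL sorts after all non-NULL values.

INNER JOIN keeps only pairs where the ON condition holds.
Matching on v.venue_id = b.venue_id AND v.cat = b.cat. A NULL in a compared column never satisfies the condition.
Matched pairs: 8.

(Expo, HallA, LS); (Fair, Dome, DM); (Fair, NULL, DM); (Panel, HallA, LS); (NULL, Dome, DM); (NULL, Dome, DM); (NULL, NULL, DM); (NULL, NULL, DM)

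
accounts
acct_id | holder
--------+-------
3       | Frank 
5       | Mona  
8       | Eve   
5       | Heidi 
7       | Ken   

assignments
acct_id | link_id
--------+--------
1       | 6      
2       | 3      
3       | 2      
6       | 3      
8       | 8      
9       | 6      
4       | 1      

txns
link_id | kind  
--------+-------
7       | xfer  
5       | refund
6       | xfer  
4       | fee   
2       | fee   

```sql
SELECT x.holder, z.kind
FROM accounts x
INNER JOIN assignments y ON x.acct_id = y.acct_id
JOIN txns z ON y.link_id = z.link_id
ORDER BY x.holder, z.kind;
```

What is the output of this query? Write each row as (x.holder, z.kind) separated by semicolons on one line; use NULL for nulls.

Step 1 — x INNER JOIN y on acct_id → 2 row(s).
Then INNER JOIN `txns z` on link_id: keep only rows whose y.link_id appears in z.

(Frank, fee)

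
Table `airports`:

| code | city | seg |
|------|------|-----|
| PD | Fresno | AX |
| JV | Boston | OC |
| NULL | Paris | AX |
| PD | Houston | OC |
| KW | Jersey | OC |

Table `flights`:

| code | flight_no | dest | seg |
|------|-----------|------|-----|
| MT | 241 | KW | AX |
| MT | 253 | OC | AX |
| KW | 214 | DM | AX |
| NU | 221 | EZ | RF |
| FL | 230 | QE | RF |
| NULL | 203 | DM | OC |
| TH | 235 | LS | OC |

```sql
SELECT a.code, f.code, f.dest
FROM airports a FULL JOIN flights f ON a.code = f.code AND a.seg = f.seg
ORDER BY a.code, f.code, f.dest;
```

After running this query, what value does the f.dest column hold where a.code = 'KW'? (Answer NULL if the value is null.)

NULL

FULL OUTER JOIN keeps every row from both sides; unmatched rows get NULL for the other side's columns.
Matching on a.code = f.code AND a.seg = f.seg. A NULL in a compared column never satisfies the condition.
Matched pairs: 0; unmatched a rows kept: 5; unmatched f rows kept: 7.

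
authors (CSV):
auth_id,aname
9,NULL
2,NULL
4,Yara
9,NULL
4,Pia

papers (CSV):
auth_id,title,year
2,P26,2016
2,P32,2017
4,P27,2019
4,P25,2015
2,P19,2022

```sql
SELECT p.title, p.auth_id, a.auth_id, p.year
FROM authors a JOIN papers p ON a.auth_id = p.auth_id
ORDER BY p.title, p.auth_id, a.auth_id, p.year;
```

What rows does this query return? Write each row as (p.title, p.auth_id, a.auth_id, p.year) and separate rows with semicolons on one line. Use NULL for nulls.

(P19, 2, 2, 2022); (P25, 4, 4, 2015); (P25, 4, 4, 2015); (P26, 2, 2, 2016); (P27, 4, 4, 2019); (P27, 4, 4, 2019); (P32, 2, 2, 2017)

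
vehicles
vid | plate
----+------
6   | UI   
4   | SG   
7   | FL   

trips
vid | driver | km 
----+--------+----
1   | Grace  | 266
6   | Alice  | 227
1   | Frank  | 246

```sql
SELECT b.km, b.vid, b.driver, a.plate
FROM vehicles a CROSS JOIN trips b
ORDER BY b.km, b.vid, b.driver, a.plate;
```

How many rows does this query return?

9

CROSS JOIN pairs every row of `vehicles` with every row of `trips`: 3 × 3 = 9 rows.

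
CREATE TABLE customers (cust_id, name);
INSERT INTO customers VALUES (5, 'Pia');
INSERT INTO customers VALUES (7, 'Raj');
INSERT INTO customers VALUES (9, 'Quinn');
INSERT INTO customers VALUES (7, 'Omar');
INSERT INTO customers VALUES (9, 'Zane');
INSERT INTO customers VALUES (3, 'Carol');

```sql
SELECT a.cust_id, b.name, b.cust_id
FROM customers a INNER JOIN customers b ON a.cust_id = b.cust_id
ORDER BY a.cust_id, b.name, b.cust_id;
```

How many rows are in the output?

10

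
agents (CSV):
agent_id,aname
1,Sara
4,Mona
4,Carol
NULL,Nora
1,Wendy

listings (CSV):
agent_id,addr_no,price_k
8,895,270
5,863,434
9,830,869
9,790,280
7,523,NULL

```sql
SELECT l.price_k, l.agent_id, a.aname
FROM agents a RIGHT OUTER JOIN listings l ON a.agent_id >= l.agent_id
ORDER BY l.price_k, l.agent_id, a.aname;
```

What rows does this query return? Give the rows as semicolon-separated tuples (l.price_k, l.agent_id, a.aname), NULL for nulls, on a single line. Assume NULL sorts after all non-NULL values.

RIGHT JOIN keeps every row from `listings`; unmatched rows get NULL for `agents`'s columns.
Matching on a.agent_id >= l.agent_id. A NULL in a compared column never satisfies the condition.
- a row (agent_id=1): no match.
- a row (agent_id=4): no match.
- a row (agent_id=4): no match.
- a row (agent_id=NULL): no match.
- a row (agent_id=1): no match.
- plus 5 unmatched l row(s), each kept with NULL a columns.
After projecting and ordering:
l.price_k | l.agent_id | a.aname
270 | 8 | NULL
280 | 9 | NULL
434 | 5 | NULL
869 | 9 | NULL
NULL | 7 | NULL

(270, 8, NULL); (280, 9, NULL); (434, 5, NULL); (869, 9, NULL); (NULL, 7, NULL)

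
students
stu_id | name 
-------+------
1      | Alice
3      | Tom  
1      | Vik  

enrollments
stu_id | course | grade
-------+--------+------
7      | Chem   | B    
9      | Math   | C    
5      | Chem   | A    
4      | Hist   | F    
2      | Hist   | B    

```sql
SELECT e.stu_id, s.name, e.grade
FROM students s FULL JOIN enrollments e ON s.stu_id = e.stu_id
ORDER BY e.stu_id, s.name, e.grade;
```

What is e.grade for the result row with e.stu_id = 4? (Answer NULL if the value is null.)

FULL OUTER JOIN keeps every row from both sides; unmatched rows get NULL for the other side's columns.
Matching on s.stu_id = e.stu_id.
- s row (stu_id=1): no match → kept, e columns NULL.
- s row (stu_id=3): no match → kept, e columns NULL.
- s row (stu_id=1): no match → kept, e columns NULL.
- 5 e row(s) had no s match → kept, s columns NULL.

F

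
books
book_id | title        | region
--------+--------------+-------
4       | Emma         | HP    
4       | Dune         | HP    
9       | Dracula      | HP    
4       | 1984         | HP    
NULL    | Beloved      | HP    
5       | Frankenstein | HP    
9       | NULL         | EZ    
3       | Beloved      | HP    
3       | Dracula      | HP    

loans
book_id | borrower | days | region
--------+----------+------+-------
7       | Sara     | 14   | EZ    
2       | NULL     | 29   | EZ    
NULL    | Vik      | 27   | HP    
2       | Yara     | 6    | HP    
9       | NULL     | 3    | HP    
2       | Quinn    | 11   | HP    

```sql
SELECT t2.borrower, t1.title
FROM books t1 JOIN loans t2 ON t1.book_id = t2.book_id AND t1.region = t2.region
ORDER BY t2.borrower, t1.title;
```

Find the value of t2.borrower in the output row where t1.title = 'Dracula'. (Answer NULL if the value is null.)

NULL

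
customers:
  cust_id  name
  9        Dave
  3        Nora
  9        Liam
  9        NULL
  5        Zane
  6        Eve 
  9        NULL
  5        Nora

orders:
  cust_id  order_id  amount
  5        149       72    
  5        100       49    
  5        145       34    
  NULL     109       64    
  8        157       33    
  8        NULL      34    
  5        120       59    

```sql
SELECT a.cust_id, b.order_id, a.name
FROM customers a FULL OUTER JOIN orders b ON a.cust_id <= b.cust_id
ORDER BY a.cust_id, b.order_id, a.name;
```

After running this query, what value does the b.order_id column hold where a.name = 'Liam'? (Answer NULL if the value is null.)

NULL

FULL OUTER JOIN keeps every row from both sides; unmatched rows get NULL for the other side's columns.
Matching on a.cust_id <= b.cust_id. A NULL in a compared column never satisfies the condition.
Matched pairs: 20; unmatched a rows kept: 4; unmatched b rows kept: 1.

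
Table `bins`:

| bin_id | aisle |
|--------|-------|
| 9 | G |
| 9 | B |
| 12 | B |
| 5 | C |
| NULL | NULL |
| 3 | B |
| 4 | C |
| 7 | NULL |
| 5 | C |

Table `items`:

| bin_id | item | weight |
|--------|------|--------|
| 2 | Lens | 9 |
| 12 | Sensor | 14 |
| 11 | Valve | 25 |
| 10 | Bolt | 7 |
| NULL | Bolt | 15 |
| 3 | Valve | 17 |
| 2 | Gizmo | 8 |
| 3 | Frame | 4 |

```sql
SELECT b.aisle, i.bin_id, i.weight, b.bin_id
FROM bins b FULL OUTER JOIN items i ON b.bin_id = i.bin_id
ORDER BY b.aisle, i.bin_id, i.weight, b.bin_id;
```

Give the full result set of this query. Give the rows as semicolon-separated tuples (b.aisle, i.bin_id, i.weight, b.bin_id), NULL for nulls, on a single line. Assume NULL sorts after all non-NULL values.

FULL OUTER JOIN keeps every row from both sides; unmatched rows get NULL for the other side's columns.
Matching on b.bin_id = i.bin_id. A NULL in a compared column never satisfies the condition.
- b (bin_id=9) has no partner → padded with NULL.
- b (bin_id=9) has no partner → padded with NULL.
- b (bin_id=12) pairs with 1 row(s) of i.
- b (bin_id=5) has no partner → padded with NULL.
- b (bin_id=NULL) has no partner → padded with NULL.
- b (bin_id=3) pairs with 2 row(s) of i.
- b (bin_id=4) has no partner → padded with NULL.
- b (bin_id=7) has no partner → padded with NULL.
- b (bin_id=5) has no partner → padded with NULL.
- 5 row(s) from i found no b partner → padded with NULL.

(B, 3, 4, 3); (B, 3, 17, 3); (B, 12, 14, 12); (B, NULL, NULL, 9); (C, NULL, NULL, 4); (C, NULL, NULL, 5); (C, NULL, NULL, 5); (G, NULL, NULL, 9); (NULL, 2, 8, NULL); (NULL, 2, 9, NULL); (NULL, 10, 7, NULL); (NULL, 11, 25, NULL); (NULL, NULL, 15, NULL); (NULL, NULL, NULL, 7); (NULL, NULL, NULL, NULL)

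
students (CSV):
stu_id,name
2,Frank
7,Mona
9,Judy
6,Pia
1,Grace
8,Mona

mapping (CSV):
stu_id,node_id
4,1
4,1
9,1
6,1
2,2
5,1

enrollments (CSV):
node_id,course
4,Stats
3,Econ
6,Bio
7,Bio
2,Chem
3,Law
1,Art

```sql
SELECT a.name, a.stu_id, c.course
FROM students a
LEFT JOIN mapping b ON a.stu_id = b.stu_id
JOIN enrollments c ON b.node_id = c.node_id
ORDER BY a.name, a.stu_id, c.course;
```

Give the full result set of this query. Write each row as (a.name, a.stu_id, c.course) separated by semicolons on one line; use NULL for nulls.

Joins associate left-to-right: students LEFT JOIN mapping on stu_id gives 6 intermediate row(s).
Then INNER JOIN `enrollments c` on node_id: keep only rows whose b.node_id appears in c.

(Frank, 2, Chem); (Judy, 9, Art); (Pia, 6, Art)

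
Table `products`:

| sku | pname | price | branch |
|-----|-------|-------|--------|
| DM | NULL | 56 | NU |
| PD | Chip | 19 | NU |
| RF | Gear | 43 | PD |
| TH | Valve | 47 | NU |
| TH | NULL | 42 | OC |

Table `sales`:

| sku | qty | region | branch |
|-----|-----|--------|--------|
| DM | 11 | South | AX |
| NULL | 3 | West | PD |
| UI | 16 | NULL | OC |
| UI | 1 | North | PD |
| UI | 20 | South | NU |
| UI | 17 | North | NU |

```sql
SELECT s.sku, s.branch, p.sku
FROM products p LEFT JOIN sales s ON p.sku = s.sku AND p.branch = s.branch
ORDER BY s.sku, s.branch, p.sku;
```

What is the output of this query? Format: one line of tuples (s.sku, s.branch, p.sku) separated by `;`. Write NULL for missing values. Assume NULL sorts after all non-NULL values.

(NULL, NULL, DM); (NULL, NULL, PD); (NULL, NULL, RF); (NULL, NULL, TH); (NULL, NULL, TH)

LEFT JOIN keeps every row from `products`; unmatched rows get NULL for `sales`'s columns.
Matching on p.sku = s.sku AND p.branch = s.branch. A NULL in a compared column never satisfies the condition.
Matched pairs: 0; unmatched p rows kept: 5.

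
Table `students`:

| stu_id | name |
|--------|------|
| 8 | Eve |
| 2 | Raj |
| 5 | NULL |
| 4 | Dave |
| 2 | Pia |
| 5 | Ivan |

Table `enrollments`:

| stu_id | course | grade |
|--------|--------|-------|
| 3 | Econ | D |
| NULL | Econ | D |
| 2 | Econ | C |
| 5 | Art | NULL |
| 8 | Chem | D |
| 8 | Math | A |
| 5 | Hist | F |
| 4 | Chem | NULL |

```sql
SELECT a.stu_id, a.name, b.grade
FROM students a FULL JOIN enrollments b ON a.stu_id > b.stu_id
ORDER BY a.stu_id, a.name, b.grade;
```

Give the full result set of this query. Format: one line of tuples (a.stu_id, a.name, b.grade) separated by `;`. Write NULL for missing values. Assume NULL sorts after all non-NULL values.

(2, Pia, NULL); (2, Raj, NULL); (4, Dave, C); (4, Dave, D); (5, Ivan, C); (5, Ivan, D); (5, Ivan, NULL); (5, NULL, C); (5, NULL, D); (5, NULL, NULL); (8, Eve, C); (8, Eve, D); (8, Eve, F); (8, Eve, NULL); (8, Eve, NULL); (NULL, NULL, A); (NULL, NULL, D); (NULL, NULL, D)

FULL OUTER JOIN keeps every row from both sides; unmatched rows get NULL for the other side's columns.
Matching on a.stu_id > b.stu_id. A NULL in a compared column never satisfies the condition.
- a row (stu_id=8): matches 5 b row(s) → 5 output row(s).
- a row (stu_id=2): no match → kept, b columns NULL.
- a row (stu_id=5): matches 3 b row(s) → 3 output row(s).
- a row (stu_id=4): matches 2 b row(s) → 2 output row(s).
- a row (stu_id=2): no match → kept, b columns NULL.
- a row (stu_id=5): matches 3 b row(s) → 3 output row(s).
- 3 row(s) from b found no a partner → padded with NULL.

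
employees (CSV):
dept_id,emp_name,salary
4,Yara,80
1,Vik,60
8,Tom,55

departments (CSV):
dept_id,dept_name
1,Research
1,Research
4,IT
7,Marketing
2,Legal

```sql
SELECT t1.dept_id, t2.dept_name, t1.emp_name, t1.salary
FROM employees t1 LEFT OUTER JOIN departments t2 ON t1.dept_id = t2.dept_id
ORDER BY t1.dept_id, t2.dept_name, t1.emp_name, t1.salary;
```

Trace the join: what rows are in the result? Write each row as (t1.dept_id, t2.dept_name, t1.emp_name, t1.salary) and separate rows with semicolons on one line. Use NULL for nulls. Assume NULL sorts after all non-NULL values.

(1, Research, Vik, 60); (1, Research, Vik, 60); (4, IT, Yara, 80); (8, NULL, Tom, 55)

LEFT JOIN keeps every row from `employees`; unmatched rows get NULL for `departments`'s columns.
Matching on t1.dept_id = t2.dept_id.
Matched pairs: 3; unmatched t1 rows kept: 1.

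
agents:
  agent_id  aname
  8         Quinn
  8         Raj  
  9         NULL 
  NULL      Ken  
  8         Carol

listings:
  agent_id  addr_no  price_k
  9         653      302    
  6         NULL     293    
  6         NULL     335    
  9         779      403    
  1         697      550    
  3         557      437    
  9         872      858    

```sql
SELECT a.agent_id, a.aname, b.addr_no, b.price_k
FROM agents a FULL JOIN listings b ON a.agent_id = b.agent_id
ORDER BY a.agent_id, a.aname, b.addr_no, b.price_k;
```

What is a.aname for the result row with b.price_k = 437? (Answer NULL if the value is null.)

FULL OUTER JOIN keeps every row from both sides; unmatched rows get NULL for the other side's columns.
Matching on a.agent_id = b.agent_id. A NULL in a compared column never satisfies the condition.
- a[0] agent_id=8 → no match; kept with NULLs on the b side.
- a[1] agent_id=8 → no match; kept with NULLs on the b side.
- a[2] agent_id=9 → 3 match(es) in b → 3 row(s).
- a[3] agent_id=NULL → no match; kept with NULLs on the b side.
- a[4] agent_id=8 → no match; kept with NULLs on the b side.
- 4 b row(s) had no a match → kept, a columns NULL.

NULL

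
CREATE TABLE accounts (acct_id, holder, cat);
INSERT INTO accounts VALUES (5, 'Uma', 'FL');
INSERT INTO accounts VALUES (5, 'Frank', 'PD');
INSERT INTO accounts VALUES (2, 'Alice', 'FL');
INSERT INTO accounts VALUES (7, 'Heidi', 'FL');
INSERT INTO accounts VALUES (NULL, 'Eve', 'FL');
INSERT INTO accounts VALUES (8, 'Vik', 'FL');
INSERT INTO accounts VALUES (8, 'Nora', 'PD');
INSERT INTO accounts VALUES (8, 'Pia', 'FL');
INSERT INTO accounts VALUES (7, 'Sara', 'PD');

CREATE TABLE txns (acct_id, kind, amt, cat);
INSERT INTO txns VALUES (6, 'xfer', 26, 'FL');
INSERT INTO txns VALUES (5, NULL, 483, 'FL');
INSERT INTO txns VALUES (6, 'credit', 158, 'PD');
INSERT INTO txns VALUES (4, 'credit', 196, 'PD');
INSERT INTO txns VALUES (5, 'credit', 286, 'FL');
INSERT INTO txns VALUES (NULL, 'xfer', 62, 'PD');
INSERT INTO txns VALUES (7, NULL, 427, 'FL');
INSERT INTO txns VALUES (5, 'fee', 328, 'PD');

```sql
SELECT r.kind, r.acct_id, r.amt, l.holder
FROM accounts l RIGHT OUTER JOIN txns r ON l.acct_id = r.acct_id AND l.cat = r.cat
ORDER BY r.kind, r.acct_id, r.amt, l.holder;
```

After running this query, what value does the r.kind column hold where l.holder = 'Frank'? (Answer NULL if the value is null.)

fee

RIGHT JOIN keeps every row from `txns`; unmatched rows get NULL for `accounts`'s columns.
Matching on l.acct_id = r.acct_id AND l.cat = r.cat. A NULL in a compared column never satisfies the condition.
- l[0] acct_id=5, cat=FL → 2 match(es) in r → 2 row(s).
- l[1] acct_id=5, cat=PD → 1 match(es) in r → 1 row(s).
- l[2] acct_id=2, cat=FL → no match.
- l[3] acct_id=7, cat=FL → 1 match(es) in r → 1 row(s).
- l[4] acct_id=NULL, cat=FL → no match.
- l[5] acct_id=8, cat=FL → no match.
- l[6] acct_id=8, cat=PD → no match.
- l[7] acct_id=8, cat=FL → no match.
- l[8] acct_id=7, cat=PD → no match.
- 4 r row(s) had no l match → kept, l columns NULL.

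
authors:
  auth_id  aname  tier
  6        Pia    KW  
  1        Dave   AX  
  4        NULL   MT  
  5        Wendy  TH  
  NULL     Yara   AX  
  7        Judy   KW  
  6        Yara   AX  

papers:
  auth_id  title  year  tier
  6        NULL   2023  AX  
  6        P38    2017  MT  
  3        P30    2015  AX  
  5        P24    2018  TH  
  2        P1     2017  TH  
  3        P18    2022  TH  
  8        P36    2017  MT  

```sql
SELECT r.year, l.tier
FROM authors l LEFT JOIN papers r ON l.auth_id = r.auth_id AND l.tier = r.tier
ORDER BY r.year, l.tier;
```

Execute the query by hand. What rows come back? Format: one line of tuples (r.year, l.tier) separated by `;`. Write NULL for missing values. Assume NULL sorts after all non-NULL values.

(2018, TH); (2023, AX); (NULL, AX); (NULL, AX); (NULL, KW); (NULL, KW); (NULL, MT)

LEFT JOIN keeps every row from `authors`; unmatched rows get NULL for `papers`'s columns.
Matching on l.auth_id = r.auth_id AND l.tier = r.tier. A NULL in a compared column never satisfies the condition.
Matched pairs: 2; unmatched l rows kept: 5.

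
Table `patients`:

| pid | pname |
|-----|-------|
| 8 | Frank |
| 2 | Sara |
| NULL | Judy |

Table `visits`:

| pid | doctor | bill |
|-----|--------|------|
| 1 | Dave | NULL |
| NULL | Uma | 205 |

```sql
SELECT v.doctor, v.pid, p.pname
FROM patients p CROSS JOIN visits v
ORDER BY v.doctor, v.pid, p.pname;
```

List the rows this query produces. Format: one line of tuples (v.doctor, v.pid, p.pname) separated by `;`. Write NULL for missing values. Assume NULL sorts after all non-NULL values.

CROSS JOIN pairs every row of `patients` with every row of `visits`: 3 × 2 = 6 rows.
After projecting and ordering:
v.doctor | v.pid | p.pname
Dave | 1 | Frank
Dave | 1 | Judy
Dave | 1 | Sara
Uma | NULL | Frank
Uma | NULL | Judy
Uma | NULL | Sara

(Dave, 1, Frank); (Dave, 1, Judy); (Dave, 1, Sara); (Uma, NULL, Frank); (Uma, NULL, Judy); (Uma, NULL, Sara)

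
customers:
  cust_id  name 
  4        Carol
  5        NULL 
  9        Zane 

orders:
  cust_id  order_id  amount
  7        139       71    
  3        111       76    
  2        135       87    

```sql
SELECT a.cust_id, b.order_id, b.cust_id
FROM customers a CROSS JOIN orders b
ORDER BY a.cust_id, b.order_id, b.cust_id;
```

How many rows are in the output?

9

CROSS JOIN pairs every row of `customers` with every row of `orders`: 3 × 3 = 9 rows.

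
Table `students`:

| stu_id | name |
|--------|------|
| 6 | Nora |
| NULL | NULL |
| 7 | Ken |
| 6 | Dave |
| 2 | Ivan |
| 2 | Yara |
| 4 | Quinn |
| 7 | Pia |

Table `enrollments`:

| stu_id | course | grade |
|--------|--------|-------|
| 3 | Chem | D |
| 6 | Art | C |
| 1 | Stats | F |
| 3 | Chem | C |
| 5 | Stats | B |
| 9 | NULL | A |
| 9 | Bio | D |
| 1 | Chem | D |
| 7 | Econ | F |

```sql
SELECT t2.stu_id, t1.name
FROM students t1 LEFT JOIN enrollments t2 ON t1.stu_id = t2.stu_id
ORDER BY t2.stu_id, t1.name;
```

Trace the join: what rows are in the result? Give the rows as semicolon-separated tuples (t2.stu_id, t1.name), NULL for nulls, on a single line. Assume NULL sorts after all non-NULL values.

(6, Dave); (6, Nora); (7, Ken); (7, Pia); (NULL, Ivan); (NULL, Quinn); (NULL, Yara); (NULL, NULL)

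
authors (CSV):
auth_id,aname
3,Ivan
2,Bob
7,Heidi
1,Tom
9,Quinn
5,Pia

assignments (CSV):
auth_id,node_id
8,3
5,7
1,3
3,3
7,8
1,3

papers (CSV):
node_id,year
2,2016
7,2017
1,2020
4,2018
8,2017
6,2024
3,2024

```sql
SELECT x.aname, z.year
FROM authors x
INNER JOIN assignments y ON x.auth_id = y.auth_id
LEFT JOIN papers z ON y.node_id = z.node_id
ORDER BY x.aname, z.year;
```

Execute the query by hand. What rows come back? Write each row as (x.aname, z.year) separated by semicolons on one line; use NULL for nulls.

(Heidi, 2017); (Ivan, 2024); (Pia, 2017); (Tom, 2024); (Tom, 2024)

Joins associate left-to-right: authors INNER JOIN assignments on auth_id gives 5 intermediate row(s).
Then LEFT JOIN `papers z` on node_id: each of those 5 rows is kept; rows whose y.node_id has no match in z get NULL for z's columns.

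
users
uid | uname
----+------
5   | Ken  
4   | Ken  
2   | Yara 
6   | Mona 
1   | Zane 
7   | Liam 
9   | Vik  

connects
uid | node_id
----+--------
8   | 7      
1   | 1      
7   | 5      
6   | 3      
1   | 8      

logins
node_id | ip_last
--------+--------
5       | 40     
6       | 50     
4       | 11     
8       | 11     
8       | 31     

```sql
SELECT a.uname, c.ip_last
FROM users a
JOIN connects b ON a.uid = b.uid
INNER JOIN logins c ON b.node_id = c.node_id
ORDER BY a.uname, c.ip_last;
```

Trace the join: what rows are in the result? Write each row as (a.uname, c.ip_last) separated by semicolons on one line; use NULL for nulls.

Evaluate left to right. First `users a INNER JOIN connects b` on uid: 4 row(s).
Then INNER JOIN `logins c` on node_id: keep only rows whose b.node_id appears in c.

(Liam, 40); (Zane, 11); (Zane, 31)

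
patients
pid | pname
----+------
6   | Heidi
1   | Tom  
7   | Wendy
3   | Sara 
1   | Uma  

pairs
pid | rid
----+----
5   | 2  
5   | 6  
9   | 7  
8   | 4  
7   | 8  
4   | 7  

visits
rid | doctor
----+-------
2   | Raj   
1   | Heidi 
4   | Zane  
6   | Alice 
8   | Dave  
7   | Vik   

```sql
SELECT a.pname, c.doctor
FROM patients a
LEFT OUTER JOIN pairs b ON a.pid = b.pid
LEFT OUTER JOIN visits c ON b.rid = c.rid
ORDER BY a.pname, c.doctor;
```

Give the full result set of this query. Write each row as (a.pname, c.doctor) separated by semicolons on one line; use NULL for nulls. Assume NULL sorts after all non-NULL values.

Joins associate left-to-right: patients LEFT JOIN pairs on pid gives 5 intermediate row(s).
Then LEFT JOIN `visits c` on rid: each of those 5 rows is kept; rows whose b.rid has no match in c get NULL for c's columns.

(Heidi, NULL); (Sara, NULL); (Tom, NULL); (Uma, NULL); (Wendy, Dave)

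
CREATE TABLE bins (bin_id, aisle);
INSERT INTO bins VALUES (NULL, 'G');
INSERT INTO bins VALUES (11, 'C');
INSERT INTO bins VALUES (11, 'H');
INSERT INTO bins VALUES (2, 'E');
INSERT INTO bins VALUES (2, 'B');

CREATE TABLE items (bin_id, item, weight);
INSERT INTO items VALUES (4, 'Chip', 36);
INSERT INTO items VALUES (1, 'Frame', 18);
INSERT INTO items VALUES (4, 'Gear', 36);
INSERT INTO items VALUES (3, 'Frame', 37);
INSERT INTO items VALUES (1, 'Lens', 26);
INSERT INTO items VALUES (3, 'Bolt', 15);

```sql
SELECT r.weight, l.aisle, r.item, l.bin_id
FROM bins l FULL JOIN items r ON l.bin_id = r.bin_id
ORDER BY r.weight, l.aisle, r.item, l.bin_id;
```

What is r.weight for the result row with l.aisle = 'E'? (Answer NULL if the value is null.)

FULL OUTER JOIN keeps every row from both sides; unmatched rows get NULL for the other side's columns.
Matching on l.bin_id = r.bin_id. A NULL in a compared column never satisfies the condition.
- l[0] bin_id=NULL → no match; kept with NULLs on the r side.
- l[1] bin_id=11 → no match; kept with NULLs on the r side.
- l[2] bin_id=11 → no match; kept with NULLs on the r side.
- l[3] bin_id=2 → no match; kept with NULLs on the r side.
- l[4] bin_id=2 → no match; kept with NULLs on the r side.
- 6 r row(s) had no l match → kept, l columns NULL.

NULL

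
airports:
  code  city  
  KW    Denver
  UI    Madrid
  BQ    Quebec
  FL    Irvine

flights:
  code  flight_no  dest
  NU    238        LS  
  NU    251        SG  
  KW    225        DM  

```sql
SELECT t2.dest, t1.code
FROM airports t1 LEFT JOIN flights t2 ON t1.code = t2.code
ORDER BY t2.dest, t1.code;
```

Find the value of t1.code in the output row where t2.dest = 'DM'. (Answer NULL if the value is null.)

LEFT JOIN keeps every row from `airports`; unmatched rows get NULL for `flights`'s columns.
Matching on t1.code = t2.code.
- t1 (code=KW) pairs with 1 row(s) of t2.
- t1 (code=UI) has no partner → padded with NULL.
- t1 (code=BQ) has no partner → padded with NULL.
- t1 (code=FL) has no partner → padded with NULL.

KW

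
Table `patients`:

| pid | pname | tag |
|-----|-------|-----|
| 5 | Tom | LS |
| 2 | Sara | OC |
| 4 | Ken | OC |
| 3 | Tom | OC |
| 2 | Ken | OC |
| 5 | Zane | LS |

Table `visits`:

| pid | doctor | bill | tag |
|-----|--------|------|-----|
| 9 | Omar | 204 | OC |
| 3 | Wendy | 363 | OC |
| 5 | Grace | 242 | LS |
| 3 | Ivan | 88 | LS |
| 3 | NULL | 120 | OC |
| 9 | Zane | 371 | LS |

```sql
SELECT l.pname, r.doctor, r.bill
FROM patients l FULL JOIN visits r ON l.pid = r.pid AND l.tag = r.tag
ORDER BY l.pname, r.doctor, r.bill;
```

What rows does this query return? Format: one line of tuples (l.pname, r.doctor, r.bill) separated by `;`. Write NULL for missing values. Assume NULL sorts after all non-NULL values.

FULL OUTER JOIN keeps every row from both sides; unmatched rows get NULL for the other side's columns.
Matching on l.pid = r.pid AND l.tag = r.tag.
Matched pairs: 4; unmatched l rows kept: 3; unmatched r rows kept: 3.

(Ken, NULL, NULL); (Ken, NULL, NULL); (Sara, NULL, NULL); (Tom, Grace, 242); (Tom, Wendy, 363); (Tom, NULL, 120); (Zane, Grace, 242); (NULL, Ivan, 88); (NULL, Omar, 204); (NULL, Zane, 371)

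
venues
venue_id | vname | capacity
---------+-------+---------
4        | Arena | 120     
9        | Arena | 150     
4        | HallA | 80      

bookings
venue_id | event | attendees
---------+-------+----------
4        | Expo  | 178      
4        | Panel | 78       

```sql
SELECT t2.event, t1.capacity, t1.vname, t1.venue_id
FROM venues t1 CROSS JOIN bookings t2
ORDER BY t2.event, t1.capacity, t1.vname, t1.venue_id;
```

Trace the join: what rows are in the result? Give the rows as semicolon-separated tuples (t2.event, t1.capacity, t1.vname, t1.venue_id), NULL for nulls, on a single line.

(Expo, 80, HallA, 4); (Expo, 120, Arena, 4); (Expo, 150, Arena, 9); (Panel, 80, HallA, 4); (Panel, 120, Arena, 4); (Panel, 150, Arena, 9)

CROSS JOIN pairs every row of `venues` with every row of `bookings`: 3 × 2 = 6 rows.
After projecting and ordering:
t2.event | t1.capacity | t1.vname | t1.venue_id
Expo | 80 | HallA | 4
Expo | 120 | Arena | 4
Expo | 150 | Arena | 9
Panel | 80 | HallA | 4
Panel | 120 | Arena | 4
Panel | 150 | Arena | 9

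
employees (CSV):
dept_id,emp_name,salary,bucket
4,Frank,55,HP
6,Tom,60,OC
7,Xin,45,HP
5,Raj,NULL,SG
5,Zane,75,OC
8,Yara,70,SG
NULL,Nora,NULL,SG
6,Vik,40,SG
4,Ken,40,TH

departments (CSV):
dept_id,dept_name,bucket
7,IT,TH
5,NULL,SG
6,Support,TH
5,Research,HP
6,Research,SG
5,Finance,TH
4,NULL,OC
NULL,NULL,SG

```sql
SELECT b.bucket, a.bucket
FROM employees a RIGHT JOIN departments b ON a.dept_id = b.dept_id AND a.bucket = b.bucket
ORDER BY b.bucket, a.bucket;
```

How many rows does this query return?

RIGHT JOIN keeps every row from `departments`; unmatched rows get NULL for `employees`'s columns.
Matching on a.dept_id = b.dept_id AND a.bucket = b.bucket. A NULL in a compared column never satisfies the condition.
Matched pairs: 2; unmatched b rows kept: 6.
Total: 2 matched + 6 padded = 8 rows.

8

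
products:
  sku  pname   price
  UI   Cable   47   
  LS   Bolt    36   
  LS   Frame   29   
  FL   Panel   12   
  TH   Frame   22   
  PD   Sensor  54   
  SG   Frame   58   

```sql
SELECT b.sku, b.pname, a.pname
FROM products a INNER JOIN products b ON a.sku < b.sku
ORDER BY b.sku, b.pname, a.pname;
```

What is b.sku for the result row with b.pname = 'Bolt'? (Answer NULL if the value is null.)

LS

INNER JOIN keeps only pairs where the ON condition holds.
Matching on a.sku < b.sku.
- sku=UI: no matching b row, dropped.
- sku=LS: 4 matching b row(s), so 4 row(s) emitted.
- sku=LS: 4 matching b row(s), so 4 row(s) emitted.
- sku=FL: 6 matching b row(s), so 6 row(s) emitted.
- sku=TH: 1 matching b row(s), so 1 row(s) emitted.
- sku=PD: 3 matching b row(s), so 3 row(s) emitted.
- sku=SG: 2 matching b row(s), so 2 row(s) emitted.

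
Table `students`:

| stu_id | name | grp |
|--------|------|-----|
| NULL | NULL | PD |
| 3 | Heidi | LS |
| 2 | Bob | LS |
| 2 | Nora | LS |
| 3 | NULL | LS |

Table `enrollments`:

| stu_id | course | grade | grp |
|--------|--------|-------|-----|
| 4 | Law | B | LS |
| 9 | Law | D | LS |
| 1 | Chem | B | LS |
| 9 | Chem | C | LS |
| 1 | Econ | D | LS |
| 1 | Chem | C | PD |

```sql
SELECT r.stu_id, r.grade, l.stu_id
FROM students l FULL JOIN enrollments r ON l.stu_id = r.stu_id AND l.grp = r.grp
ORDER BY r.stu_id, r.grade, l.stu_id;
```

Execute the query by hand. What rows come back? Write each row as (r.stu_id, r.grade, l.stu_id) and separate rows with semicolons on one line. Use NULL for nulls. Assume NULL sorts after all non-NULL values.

FULL OUTER JOIN keeps every row from both sides; unmatched rows get NULL for the other side's columns.
Matching on l.stu_id = r.stu_id AND l.grp = r.grp. A NULL in a compared column never satisfies the condition.
- l (stu_id=NULL, grp=PD) has no partner → padded with NULL.
- l (stu_id=3, grp=LS) has no partner → padded with NULL.
- l (stu_id=2, grp=LS) has no partner → padded with NULL.
- l (stu_id=2, grp=LS) has no partner → padded with NULL.
- l (stu_id=3, grp=LS) has no partner → padded with NULL.
- 6 row(s) from r found no l partner → padded with NULL.

(1, B, NULL); (1, C, NULL); (1, D, NULL); (4, B, NULL); (9, C, NULL); (9, D, NULL); (NULL, NULL, 2); (NULL, NULL, 2); (NULL, NULL, 3); (NULL, NULL, 3); (NULL, NULL, NULL)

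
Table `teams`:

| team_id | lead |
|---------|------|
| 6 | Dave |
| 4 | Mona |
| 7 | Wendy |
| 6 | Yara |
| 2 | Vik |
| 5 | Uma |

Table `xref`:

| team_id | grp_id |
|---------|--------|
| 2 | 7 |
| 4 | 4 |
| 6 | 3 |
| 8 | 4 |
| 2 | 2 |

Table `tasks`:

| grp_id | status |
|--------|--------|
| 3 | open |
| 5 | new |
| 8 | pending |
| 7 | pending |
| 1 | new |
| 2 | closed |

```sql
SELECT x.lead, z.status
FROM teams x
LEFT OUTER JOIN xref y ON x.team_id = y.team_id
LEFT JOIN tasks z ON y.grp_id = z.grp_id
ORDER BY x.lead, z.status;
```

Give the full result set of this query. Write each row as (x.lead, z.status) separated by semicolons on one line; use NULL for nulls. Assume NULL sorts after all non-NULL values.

Evaluate left to right. First `teams x LEFT JOIN xref y` on team_id: 7 row(s).
Then LEFT JOIN `tasks z` on grp_id: each of those 7 rows is kept; rows whose y.grp_id has no match in z get NULL for z's columns.

(Dave, open); (Mona, NULL); (Uma, NULL); (Vik, closed); (Vik, pending); (Wendy, NULL); (Yara, open)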